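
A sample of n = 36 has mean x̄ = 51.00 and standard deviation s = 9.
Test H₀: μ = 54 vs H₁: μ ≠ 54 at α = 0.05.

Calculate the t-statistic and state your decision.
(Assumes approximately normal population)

df = n - 1 = 35
SE = s/√n = 9/√36 = 1.5000
t = (x̄ - μ₀)/SE = (51.00 - 54)/1.5000 = -2.0000
Critical value: t_{0.025,35} = ±2.030
p-value ≈ 0.0533
Decision: fail to reject H₀

Answer: t = -2.0000, fail to reject H₀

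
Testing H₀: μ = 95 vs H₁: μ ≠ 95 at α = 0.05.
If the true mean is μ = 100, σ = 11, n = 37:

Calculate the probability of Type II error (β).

Answer: β ≈ 0.2104

Derivation:
SE = σ/√n = 11/√37 = 1.8084
Critical values: μ₀ ± z_0.025×SE = 95 ± 1.960×1.8084
Acceptance region: (91.4555, 98.5445)
Under H₁ (μ = 100): z_high = (98.5445 - 100)/1.8084 = -0.8049, z_low = (91.4555 - 100)/1.8084 = -4.7249
β = P(not reject | H₁) = Φ(-0.8049) - Φ(-4.7249) ≈ 0.2104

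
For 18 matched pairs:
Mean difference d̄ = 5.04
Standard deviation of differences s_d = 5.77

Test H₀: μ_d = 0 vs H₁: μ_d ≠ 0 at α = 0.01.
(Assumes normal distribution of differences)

df = n - 1 = 17
SE = s_d/√n = 5.77/√18 = 1.3600
t = d̄/SE = 5.04/1.3600 = 3.7059
Critical value: t_{0.005,17} = ±2.898
p-value ≈ 0.0018
Decision: reject H₀

Answer: t = 3.7059, reject H₀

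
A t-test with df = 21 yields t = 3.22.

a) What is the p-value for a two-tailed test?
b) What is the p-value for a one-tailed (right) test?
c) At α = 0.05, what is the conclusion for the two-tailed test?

Answer: a) 0.0041, b) 0.0021, c) reject H₀

Derivation:
Using t-distribution with df = 21:
a) Two-tailed: p = 2×P(T > 3.22) = 0.0041
b) One-tailed: p = P(T > 3.22) = 0.0021
c) 0.0041 < 0.05, reject H₀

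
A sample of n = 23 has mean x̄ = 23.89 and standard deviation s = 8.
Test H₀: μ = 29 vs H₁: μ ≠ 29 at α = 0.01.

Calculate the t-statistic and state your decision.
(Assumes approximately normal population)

df = n - 1 = 22
SE = s/√n = 8/√23 = 1.6681
t = (x̄ - μ₀)/SE = (23.89 - 29)/1.6681 = -3.0634
Critical value: t_{0.005,22} = ±2.819
p-value ≈ 0.0057
Decision: reject H₀

Answer: t = -3.0634, reject H₀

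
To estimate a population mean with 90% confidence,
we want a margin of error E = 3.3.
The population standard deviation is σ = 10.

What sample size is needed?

Answer: n = 25

Derivation:
z_0.05 = 1.645
n = (z×σ/E)² = (1.645×10/3.3)²
n = 24.8487
Round up: n = 25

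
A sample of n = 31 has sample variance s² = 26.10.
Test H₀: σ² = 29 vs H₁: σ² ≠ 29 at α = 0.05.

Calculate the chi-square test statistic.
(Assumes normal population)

Answer: χ² = 27.0000, fail to reject H₀

Derivation:
df = n - 1 = 30
χ² = (n-1)s²/σ₀² = 30×26.10/29 = 27.0000
Critical values: χ²_{0.975,30} = 16.791, χ²_{0.025,30} = 46.979
Rejection region: χ² < 16.791 or χ² > 46.979
Decision: fail to reject H₀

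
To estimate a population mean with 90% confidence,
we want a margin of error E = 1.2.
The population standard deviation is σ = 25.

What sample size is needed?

z_0.05 = 1.645
n = (z×σ/E)² = (1.645×25/1.2)²
n = 1174.4900
Round up: n = 1175

Answer: n = 1175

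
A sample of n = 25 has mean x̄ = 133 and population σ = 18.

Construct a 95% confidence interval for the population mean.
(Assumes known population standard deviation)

Answer: (125.9440, 140.0560)

Derivation:
Confidence level: 95%, α = 0.05
z_0.025 = 1.960
SE = σ/√n = 18/√25 = 3.6000
Margin of error = 1.960 × 3.6000 = 7.0560
CI: x̄ ± margin = 133 ± 7.0560
CI: (125.9440, 140.0560)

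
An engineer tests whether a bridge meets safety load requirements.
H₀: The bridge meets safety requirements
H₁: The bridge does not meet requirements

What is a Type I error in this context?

A Type I error (probability α) occurs when we reject a true H₀.
A Type II error (probability β) occurs when we fail to reject a false H₀.

Answer: Unnecessarily closing a safe bridge for repairs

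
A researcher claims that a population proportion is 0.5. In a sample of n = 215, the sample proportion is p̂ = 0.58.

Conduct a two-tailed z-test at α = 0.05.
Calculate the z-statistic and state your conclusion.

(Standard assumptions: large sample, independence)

Answer: z = 2.3460, reject H₀

Derivation:
H₀: p = 0.5, H₁: p ≠ 0.5
Standard error: SE = √(p₀(1-p₀)/n) = √(0.5×0.5/215) = 0.034100
z-statistic: z = (p̂ - p₀)/SE = (0.58 - 0.5)/0.034100 = 2.3460
Critical value: z_0.025 = ±1.960
p-value = 0.0190
Decision: reject H₀ at α = 0.05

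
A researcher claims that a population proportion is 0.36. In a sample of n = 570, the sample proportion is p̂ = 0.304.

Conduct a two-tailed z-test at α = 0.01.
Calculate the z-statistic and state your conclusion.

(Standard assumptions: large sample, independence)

H₀: p = 0.36, H₁: p ≠ 0.36
Standard error: SE = √(p₀(1-p₀)/n) = √(0.36×0.64/570) = 0.020105
z-statistic: z = (p̂ - p₀)/SE = (0.304 - 0.36)/0.020105 = -2.7854
Critical value: z_0.005 = ±2.576
p-value = 0.0053
Decision: reject H₀ at α = 0.01

Answer: z = -2.7854, reject H₀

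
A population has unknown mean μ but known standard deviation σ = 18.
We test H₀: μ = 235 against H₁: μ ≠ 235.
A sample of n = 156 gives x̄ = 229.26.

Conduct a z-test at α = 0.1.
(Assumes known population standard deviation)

Answer: z = -3.9828, reject H₀

Derivation:
Standard error: SE = σ/√n = 18/√156 = 1.4412
z-statistic: z = (x̄ - μ₀)/SE = (229.26 - 235)/1.4412 = -3.9828
Critical value: ±1.645
p-value = 0.0001
Decision: reject H₀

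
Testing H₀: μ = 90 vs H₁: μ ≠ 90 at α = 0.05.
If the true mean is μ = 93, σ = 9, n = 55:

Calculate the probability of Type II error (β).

SE = σ/√n = 9/√55 = 1.2136
Critical values: μ₀ ± z_0.025×SE = 90 ± 1.960×1.2136
Acceptance region: (87.6213, 92.3787)
Under H₁ (μ = 93): z_high = (92.3787 - 93)/1.2136 = -0.5119, z_low = (87.6213 - 93)/1.2136 = -4.4320
β = P(not reject | H₁) = Φ(-0.5119) - Φ(-4.4320) ≈ 0.3044

Answer: β ≈ 0.3044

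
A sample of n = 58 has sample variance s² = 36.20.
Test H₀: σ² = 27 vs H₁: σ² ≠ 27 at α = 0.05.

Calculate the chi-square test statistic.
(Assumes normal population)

df = n - 1 = 57
χ² = (n-1)s²/σ₀² = 57×36.20/27 = 76.4222
Critical values: χ²_{0.975,57} = 38.027, χ²_{0.025,57} = 79.752
Rejection region: χ² < 38.027 or χ² > 79.752
Decision: fail to reject H₀

Answer: χ² = 76.4222, fail to reject H₀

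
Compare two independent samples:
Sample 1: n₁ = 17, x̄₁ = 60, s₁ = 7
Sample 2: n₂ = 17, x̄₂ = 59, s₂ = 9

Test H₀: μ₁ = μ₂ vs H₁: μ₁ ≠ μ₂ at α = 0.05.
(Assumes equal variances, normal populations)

Pooled variance: s²_p = [16×7² + 16×9²]/(32) = 65.0000
s_p = 8.0623
SE = s_p×√(1/n₁ + 1/n₂) = 8.0623×√(1/17 + 1/17) = 2.7653
t = (x̄₁ - x̄₂)/SE = (60 - 59)/2.7653 = 0.3616
df = 32, t-critical = ±2.037
Decision: fail to reject H₀

Answer: t = 0.3616, fail to reject H₀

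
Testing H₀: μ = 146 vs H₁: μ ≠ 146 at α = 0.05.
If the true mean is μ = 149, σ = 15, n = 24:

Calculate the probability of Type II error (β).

SE = σ/√n = 15/√24 = 3.0619
Critical values: μ₀ ± z_0.025×SE = 146 ± 1.960×3.0619
Acceptance region: (139.9987, 152.0013)
Under H₁ (μ = 149): z_high = (152.0013 - 149)/3.0619 = 0.9802, z_low = (139.9987 - 149)/3.0619 = -2.9398
β = P(not reject | H₁) = Φ(0.9802) - Φ(-2.9398) ≈ 0.8349

Answer: β ≈ 0.8349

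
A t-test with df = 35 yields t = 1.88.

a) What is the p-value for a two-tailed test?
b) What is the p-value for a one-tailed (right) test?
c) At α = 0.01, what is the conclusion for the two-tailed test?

Answer: a) 0.0685, b) 0.0342, c) fail to reject H₀

Derivation:
Using t-distribution with df = 35:
a) Two-tailed: p = 2×P(T > 1.88) = 0.0685
b) One-tailed: p = P(T > 1.88) = 0.0342
c) 0.0685 ≥ 0.01, fail to reject H₀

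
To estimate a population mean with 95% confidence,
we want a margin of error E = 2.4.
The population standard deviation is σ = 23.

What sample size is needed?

z_0.025 = 1.960
n = (z×σ/E)² = (1.960×23/2.4)²
n = 352.8136
Round up: n = 353

Answer: n = 353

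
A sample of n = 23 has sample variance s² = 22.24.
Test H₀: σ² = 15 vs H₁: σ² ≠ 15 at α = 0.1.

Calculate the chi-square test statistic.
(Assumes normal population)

df = n - 1 = 22
χ² = (n-1)s²/σ₀² = 22×22.24/15 = 32.6187
Critical values: χ²_{0.95,22} = 12.338, χ²_{0.05,22} = 33.924
Rejection region: χ² < 12.338 or χ² > 33.924
Decision: fail to reject H₀

Answer: χ² = 32.6187, fail to reject H₀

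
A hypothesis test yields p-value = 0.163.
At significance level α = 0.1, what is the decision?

Compare p-value to α:
0.163 ≥ 0.1
Decision: fail to reject H₀

Answer: fail to reject H₀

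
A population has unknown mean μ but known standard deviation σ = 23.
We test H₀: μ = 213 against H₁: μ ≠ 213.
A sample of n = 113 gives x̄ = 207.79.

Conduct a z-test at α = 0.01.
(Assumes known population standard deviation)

Standard error: SE = σ/√n = 23/√113 = 2.1637
z-statistic: z = (x̄ - μ₀)/SE = (207.79 - 213)/2.1637 = -2.4079
Critical value: ±2.576
p-value = 0.0160
Decision: fail to reject H₀

Answer: z = -2.4079, fail to reject H₀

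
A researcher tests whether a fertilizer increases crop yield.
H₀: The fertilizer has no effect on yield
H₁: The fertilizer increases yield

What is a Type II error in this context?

Answer: Failing to recommend an effective fertilizer

Derivation:
A Type I error (probability α) occurs when we reject a true H₀.
A Type II error (probability β) occurs when we fail to reject a false H₀.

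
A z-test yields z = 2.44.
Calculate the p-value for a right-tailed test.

For z = 2.44:
p = P(Z > 2.44) = 1 - Φ(2.44) = 0.0073

Answer: p-value ≈ 0.0073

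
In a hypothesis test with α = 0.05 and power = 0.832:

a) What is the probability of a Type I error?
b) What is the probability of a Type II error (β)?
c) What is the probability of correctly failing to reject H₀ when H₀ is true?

a) Type I error probability = α = 0.05
b) Power = P(reject H₀ | H₁ true) = 1 - β = 0.832, so Type II error probability = β = 1 - Power = 0.168
c) P(fail to reject H₀ | H₀ true) = 1 - α = 0.95

Answer: a) 0.05, b) 0.168, c) 0.95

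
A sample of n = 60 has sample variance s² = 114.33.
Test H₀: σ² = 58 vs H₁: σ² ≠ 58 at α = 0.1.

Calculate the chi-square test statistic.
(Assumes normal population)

df = n - 1 = 59
χ² = (n-1)s²/σ₀² = 59×114.33/58 = 116.3012
Critical values: χ²_{0.95,59} = 42.339, χ²_{0.05,59} = 77.931
Rejection region: χ² < 42.339 or χ² > 77.931
Decision: reject H₀

Answer: χ² = 116.3012, reject H₀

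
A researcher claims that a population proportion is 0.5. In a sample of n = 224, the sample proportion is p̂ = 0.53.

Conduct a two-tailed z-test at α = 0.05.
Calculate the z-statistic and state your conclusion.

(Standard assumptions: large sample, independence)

H₀: p = 0.5, H₁: p ≠ 0.5
Standard error: SE = √(p₀(1-p₀)/n) = √(0.5×0.5/224) = 0.033408
z-statistic: z = (p̂ - p₀)/SE = (0.53 - 0.5)/0.033408 = 0.8980
Critical value: z_0.025 = ±1.960
p-value = 0.3692
Decision: fail to reject H₀ at α = 0.05

Answer: z = 0.8980, fail to reject H₀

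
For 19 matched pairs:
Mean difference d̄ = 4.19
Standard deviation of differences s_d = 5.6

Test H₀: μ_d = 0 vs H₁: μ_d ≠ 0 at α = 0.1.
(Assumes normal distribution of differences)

Answer: t = 3.2615, reject H₀

Derivation:
df = n - 1 = 18
SE = s_d/√n = 5.6/√19 = 1.2847
t = d̄/SE = 4.19/1.2847 = 3.2615
Critical value: t_{0.05,18} = ±1.734
p-value ≈ 0.0043
Decision: reject H₀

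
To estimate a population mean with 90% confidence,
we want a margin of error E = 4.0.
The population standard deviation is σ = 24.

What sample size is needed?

z_0.05 = 1.645
n = (z×σ/E)² = (1.645×24/4.0)²
n = 97.4169
Round up: n = 98

Answer: n = 98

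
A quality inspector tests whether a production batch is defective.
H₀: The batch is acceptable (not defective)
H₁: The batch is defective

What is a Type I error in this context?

Type I error (α): Rejecting H₀ when H₀ is true
Type II error (β): Failing to reject H₀ when H₁ is true

Answer: Rejecting an acceptable batch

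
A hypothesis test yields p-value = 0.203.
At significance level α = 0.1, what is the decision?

Answer: fail to reject H₀

Derivation:
Compare p-value to α:
0.203 ≥ 0.1
Decision: fail to reject H₀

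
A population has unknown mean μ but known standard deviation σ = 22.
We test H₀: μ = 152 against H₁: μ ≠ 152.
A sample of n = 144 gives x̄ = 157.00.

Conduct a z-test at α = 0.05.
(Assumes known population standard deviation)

Answer: z = 2.7273, reject H₀

Derivation:
Standard error: SE = σ/√n = 22/√144 = 1.8333
z-statistic: z = (x̄ - μ₀)/SE = (157.00 - 152)/1.8333 = 2.7273
Critical value: ±1.960
p-value = 0.0064
Decision: reject H₀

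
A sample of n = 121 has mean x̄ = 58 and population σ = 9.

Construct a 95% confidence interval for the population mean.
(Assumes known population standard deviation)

Answer: (56.3963, 59.6037)

Derivation:
Confidence level: 95%, α = 0.05
z_0.025 = 1.960
SE = σ/√n = 9/√121 = 0.8182
Margin of error = 1.960 × 0.8182 = 1.6037
CI: x̄ ± margin = 58 ± 1.6037
CI: (56.3963, 59.6037)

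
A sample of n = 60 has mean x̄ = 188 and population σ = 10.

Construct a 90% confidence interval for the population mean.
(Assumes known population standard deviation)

Answer: (185.8763, 190.1237)

Derivation:
Confidence level: 90%, α = 0.1
z_0.05 = 1.645
SE = σ/√n = 10/√60 = 1.2910
Margin of error = 1.645 × 1.2910 = 2.1237
CI: x̄ ± margin = 188 ± 2.1237
CI: (185.8763, 190.1237)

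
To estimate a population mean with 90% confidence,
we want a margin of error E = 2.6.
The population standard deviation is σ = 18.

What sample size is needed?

Answer: n = 130

Derivation:
z_0.05 = 1.645
n = (z×σ/E)² = (1.645×18/2.6)²
n = 129.6971
Round up: n = 130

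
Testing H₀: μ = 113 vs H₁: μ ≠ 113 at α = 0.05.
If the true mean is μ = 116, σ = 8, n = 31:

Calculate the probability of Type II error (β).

SE = σ/√n = 8/√31 = 1.4368
Critical values: μ₀ ± z_0.025×SE = 113 ± 1.960×1.4368
Acceptance region: (110.1839, 115.8161)
Under H₁ (μ = 116): z_high = (115.8161 - 116)/1.4368 = -0.1280, z_low = (110.1839 - 116)/1.4368 = -4.0480
β = P(not reject | H₁) = Φ(-0.1280) - Φ(-4.0480) ≈ 0.4490

Answer: β ≈ 0.4490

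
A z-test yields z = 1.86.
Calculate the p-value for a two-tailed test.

For z = 1.86:
p = 2×P(Z > |1.86|) = 2×(1 - Φ(1.86)) = 0.0629

Answer: p-value ≈ 0.0629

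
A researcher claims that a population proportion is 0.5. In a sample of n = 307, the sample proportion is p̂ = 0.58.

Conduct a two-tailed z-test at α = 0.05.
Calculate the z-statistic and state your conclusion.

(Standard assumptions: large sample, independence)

H₀: p = 0.5, H₁: p ≠ 0.5
Standard error: SE = √(p₀(1-p₀)/n) = √(0.5×0.5/307) = 0.028537
z-statistic: z = (p̂ - p₀)/SE = (0.58 - 0.5)/0.028537 = 2.8034
Critical value: z_0.025 = ±1.960
p-value = 0.0051
Decision: reject H₀ at α = 0.05

Answer: z = 2.8034, reject H₀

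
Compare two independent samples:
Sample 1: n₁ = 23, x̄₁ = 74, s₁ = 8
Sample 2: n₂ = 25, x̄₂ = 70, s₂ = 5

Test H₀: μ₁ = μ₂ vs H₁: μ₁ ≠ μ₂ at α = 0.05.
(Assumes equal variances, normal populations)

Pooled variance: s²_p = [22×8² + 24×5²]/(46) = 43.6522
s_p = 6.6070
SE = s_p×√(1/n₁ + 1/n₂) = 6.6070×√(1/23 + 1/25) = 1.9089
t = (x̄₁ - x̄₂)/SE = (74 - 70)/1.9089 = 2.0954
df = 46, t-critical = ±2.013
Decision: reject H₀

Answer: t = 2.0954, reject H₀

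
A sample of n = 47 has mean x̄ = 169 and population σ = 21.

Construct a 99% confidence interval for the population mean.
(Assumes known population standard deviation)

Confidence level: 99%, α = 0.01
z_0.005 = 2.576
SE = σ/√n = 21/√47 = 3.0632
Margin of error = 2.576 × 3.0632 = 7.8908
CI: x̄ ± margin = 169 ± 7.8908
CI: (161.1092, 176.8908)

Answer: (161.1092, 176.8908)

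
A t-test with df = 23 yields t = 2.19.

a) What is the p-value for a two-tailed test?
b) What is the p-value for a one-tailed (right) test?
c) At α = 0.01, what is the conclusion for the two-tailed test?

Answer: a) 0.0389, b) 0.0195, c) fail to reject H₀

Derivation:
Using t-distribution with df = 23:
a) Two-tailed: p = 2×P(T > 2.19) = 0.0389
b) One-tailed: p = P(T > 2.19) = 0.0195
c) 0.0389 ≥ 0.01, fail to reject H₀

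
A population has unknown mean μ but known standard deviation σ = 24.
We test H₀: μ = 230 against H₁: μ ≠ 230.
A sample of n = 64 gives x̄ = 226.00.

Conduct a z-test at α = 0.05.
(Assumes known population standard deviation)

Standard error: SE = σ/√n = 24/√64 = 3.0000
z-statistic: z = (x̄ - μ₀)/SE = (226.00 - 230)/3.0000 = -1.3333
Critical value: ±1.960
p-value = 0.1824
Decision: fail to reject H₀

Answer: z = -1.3333, fail to reject H₀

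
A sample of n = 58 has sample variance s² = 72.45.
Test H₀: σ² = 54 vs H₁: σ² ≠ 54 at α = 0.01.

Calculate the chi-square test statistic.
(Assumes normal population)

df = n - 1 = 57
χ² = (n-1)s²/σ₀² = 57×72.45/54 = 76.4750
Critical values: χ²_{0.995,57} = 33.248, χ²_{0.005,57} = 88.236
Rejection region: χ² < 33.248 or χ² > 88.236
Decision: fail to reject H₀

Answer: χ² = 76.4750, fail to reject H₀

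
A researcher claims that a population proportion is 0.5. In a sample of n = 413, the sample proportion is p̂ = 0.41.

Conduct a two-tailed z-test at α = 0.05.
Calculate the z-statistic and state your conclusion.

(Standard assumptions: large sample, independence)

H₀: p = 0.5, H₁: p ≠ 0.5
Standard error: SE = √(p₀(1-p₀)/n) = √(0.5×0.5/413) = 0.024603
z-statistic: z = (p̂ - p₀)/SE = (0.41 - 0.5)/0.024603 = -3.6581
Critical value: z_0.025 = ±1.960
p-value = 0.0003
Decision: reject H₀ at α = 0.05

Answer: z = -3.6581, reject H₀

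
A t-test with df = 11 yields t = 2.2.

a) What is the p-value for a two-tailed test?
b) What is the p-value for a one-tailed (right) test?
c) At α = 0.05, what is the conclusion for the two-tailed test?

Using t-distribution with df = 11:
a) Two-tailed: p = 2×P(T > 2.2) = 0.0501
b) One-tailed: p = P(T > 2.2) = 0.0250
c) 0.0501 ≥ 0.05, fail to reject H₀

Answer: a) 0.0501, b) 0.0250, c) fail to reject H₀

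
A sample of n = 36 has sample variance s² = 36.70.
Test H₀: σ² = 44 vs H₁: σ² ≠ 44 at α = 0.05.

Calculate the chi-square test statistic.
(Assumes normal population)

Answer: χ² = 29.1932, fail to reject H₀

Derivation:
df = n - 1 = 35
χ² = (n-1)s²/σ₀² = 35×36.70/44 = 29.1932
Critical values: χ²_{0.975,35} = 20.569, χ²_{0.025,35} = 53.203
Rejection region: χ² < 20.569 or χ² > 53.203
Decision: fail to reject H₀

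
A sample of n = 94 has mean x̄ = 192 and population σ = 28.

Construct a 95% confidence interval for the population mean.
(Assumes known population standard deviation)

Answer: (186.3395, 197.6605)

Derivation:
Confidence level: 95%, α = 0.05
z_0.025 = 1.960
SE = σ/√n = 28/√94 = 2.8880
Margin of error = 1.960 × 2.8880 = 5.6605
CI: x̄ ± margin = 192 ± 5.6605
CI: (186.3395, 197.6605)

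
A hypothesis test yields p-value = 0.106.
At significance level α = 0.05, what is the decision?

Compare p-value to α:
0.106 ≥ 0.05
Decision: fail to reject H₀

Answer: fail to reject H₀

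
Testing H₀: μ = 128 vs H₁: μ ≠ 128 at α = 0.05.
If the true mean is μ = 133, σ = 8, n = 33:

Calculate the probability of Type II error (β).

SE = σ/√n = 8/√33 = 1.3926
Critical values: μ₀ ± z_0.025×SE = 128 ± 1.960×1.3926
Acceptance region: (125.2705, 130.7295)
Under H₁ (μ = 133): z_high = (130.7295 - 133)/1.3926 = -1.6304, z_low = (125.2705 - 133)/1.3926 = -5.5504
β = P(not reject | H₁) = Φ(-1.6304) - Φ(-5.5504) ≈ 0.0515

Answer: β ≈ 0.0515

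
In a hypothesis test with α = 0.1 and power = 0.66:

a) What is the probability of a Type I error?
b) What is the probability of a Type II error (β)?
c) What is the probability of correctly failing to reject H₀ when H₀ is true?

a) Type I error probability = α = 0.1
b) Power = P(reject H₀ | H₁ true) = 1 - β = 0.66, so Type II error probability = β = 1 - Power = 0.34
c) P(fail to reject H₀ | H₀ true) = 1 - α = 0.9

Answer: a) 0.1, b) 0.34, c) 0.9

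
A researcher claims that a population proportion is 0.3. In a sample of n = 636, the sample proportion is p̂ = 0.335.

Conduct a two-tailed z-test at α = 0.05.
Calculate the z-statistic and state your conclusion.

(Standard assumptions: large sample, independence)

Answer: z = 1.9261, fail to reject H₀

Derivation:
H₀: p = 0.3, H₁: p ≠ 0.3
Standard error: SE = √(p₀(1-p₀)/n) = √(0.3×0.7/636) = 0.018171
z-statistic: z = (p̂ - p₀)/SE = (0.335 - 0.3)/0.018171 = 1.9261
Critical value: z_0.025 = ±1.960
p-value = 0.0541
Decision: fail to reject H₀ at α = 0.05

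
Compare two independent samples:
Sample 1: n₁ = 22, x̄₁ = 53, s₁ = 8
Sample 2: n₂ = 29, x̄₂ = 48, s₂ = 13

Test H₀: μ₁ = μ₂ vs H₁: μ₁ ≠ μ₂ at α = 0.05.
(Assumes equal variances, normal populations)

Pooled variance: s²_p = [21×8² + 28×13²]/(49) = 124.0000
s_p = 11.1355
SE = s_p×√(1/n₁ + 1/n₂) = 11.1355×√(1/22 + 1/29) = 3.1484
t = (x̄₁ - x̄₂)/SE = (53 - 48)/3.1484 = 1.5881
df = 49, t-critical = ±2.010
Decision: fail to reject H₀

Answer: t = 1.5881, fail to reject H₀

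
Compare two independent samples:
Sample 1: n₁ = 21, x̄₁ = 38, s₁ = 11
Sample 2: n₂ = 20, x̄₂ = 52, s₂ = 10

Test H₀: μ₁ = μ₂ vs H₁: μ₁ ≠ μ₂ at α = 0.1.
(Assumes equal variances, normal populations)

Pooled variance: s²_p = [20×11² + 19×10²]/(39) = 110.7692
s_p = 10.5247
SE = s_p×√(1/n₁ + 1/n₂) = 10.5247×√(1/21 + 1/20) = 3.2883
t = (x̄₁ - x̄₂)/SE = (38 - 52)/3.2883 = -4.2575
df = 39, t-critical = ±1.685
Decision: reject H₀

Answer: t = -4.2575, reject H₀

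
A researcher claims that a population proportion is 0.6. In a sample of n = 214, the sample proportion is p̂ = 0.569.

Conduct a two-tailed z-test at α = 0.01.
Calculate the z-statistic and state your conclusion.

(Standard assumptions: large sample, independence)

H₀: p = 0.6, H₁: p ≠ 0.6
Standard error: SE = √(p₀(1-p₀)/n) = √(0.6×0.4/214) = 0.033489
z-statistic: z = (p̂ - p₀)/SE = (0.569 - 0.6)/0.033489 = -0.9257
Critical value: z_0.005 = ±2.576
p-value = 0.3546
Decision: fail to reject H₀ at α = 0.01

Answer: z = -0.9257, fail to reject H₀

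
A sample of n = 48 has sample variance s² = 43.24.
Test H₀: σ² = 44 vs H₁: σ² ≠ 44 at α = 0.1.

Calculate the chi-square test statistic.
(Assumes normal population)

Answer: χ² = 46.1882, fail to reject H₀

Derivation:
df = n - 1 = 47
χ² = (n-1)s²/σ₀² = 47×43.24/44 = 46.1882
Critical values: χ²_{0.95,47} = 32.268, χ²_{0.05,47} = 64.001
Rejection region: χ² < 32.268 or χ² > 64.001
Decision: fail to reject H₀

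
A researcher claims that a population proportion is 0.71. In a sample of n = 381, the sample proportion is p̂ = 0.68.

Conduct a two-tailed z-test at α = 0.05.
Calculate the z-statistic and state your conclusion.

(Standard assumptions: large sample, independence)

Answer: z = -1.2905, fail to reject H₀

Derivation:
H₀: p = 0.71, H₁: p ≠ 0.71
Standard error: SE = √(p₀(1-p₀)/n) = √(0.71×0.29/381) = 0.023247
z-statistic: z = (p̂ - p₀)/SE = (0.68 - 0.71)/0.023247 = -1.2905
Critical value: z_0.025 = ±1.960
p-value = 0.1969
Decision: fail to reject H₀ at α = 0.05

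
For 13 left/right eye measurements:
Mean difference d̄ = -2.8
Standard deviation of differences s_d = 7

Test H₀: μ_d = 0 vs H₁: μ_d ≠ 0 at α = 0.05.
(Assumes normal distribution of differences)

Answer: t = -1.4422, fail to reject H₀

Derivation:
df = n - 1 = 12
SE = s_d/√n = 7/√13 = 1.9415
t = d̄/SE = -2.8/1.9415 = -1.4422
Critical value: t_{0.025,12} = ±2.179
p-value ≈ 0.1748
Decision: fail to reject H₀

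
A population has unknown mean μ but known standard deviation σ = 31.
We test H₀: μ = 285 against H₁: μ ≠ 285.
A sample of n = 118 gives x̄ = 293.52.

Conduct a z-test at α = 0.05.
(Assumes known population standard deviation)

Standard error: SE = σ/√n = 31/√118 = 2.8538
z-statistic: z = (x̄ - μ₀)/SE = (293.52 - 285)/2.8538 = 2.9855
Critical value: ±1.960
p-value = 0.0028
Decision: reject H₀

Answer: z = 2.9855, reject H₀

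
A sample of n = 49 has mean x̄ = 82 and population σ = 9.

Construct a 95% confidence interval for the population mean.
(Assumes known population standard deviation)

Answer: (79.4800, 84.5200)

Derivation:
Confidence level: 95%, α = 0.05
z_0.025 = 1.960
SE = σ/√n = 9/√49 = 1.2857
Margin of error = 1.960 × 1.2857 = 2.5200
CI: x̄ ± margin = 82 ± 2.5200
CI: (79.4800, 84.5200)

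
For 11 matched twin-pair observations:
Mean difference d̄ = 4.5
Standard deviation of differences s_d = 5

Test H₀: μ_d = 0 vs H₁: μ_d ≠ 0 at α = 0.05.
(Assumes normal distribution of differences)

df = n - 1 = 10
SE = s_d/√n = 5/√11 = 1.5076
t = d̄/SE = 4.5/1.5076 = 2.9849
Critical value: t_{0.025,10} = ±2.228
p-value ≈ 0.0137
Decision: reject H₀

Answer: t = 2.9849, reject H₀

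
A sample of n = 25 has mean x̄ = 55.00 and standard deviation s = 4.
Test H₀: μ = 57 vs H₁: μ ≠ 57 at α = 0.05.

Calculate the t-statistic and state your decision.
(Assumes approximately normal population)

df = n - 1 = 24
SE = s/√n = 4/√25 = 0.8000
t = (x̄ - μ₀)/SE = (55.00 - 57)/0.8000 = -2.5000
Critical value: t_{0.025,24} = ±2.064
p-value ≈ 0.0197
Decision: reject H₀

Answer: t = -2.5000, reject H₀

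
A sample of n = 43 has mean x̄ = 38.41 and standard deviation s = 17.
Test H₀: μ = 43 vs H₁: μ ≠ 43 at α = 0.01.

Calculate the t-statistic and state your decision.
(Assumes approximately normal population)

df = n - 1 = 42
SE = s/√n = 17/√43 = 2.5925
t = (x̄ - μ₀)/SE = (38.41 - 43)/2.5925 = -1.7705
Critical value: t_{0.005,42} = ±2.698
p-value ≈ 0.0839
Decision: fail to reject H₀

Answer: t = -1.7705, fail to reject H₀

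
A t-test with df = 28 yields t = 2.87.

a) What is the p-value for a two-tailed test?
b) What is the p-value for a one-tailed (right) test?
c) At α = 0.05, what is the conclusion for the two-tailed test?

Using t-distribution with df = 28:
a) Two-tailed: p = 2×P(T > 2.87) = 0.0077
b) One-tailed: p = P(T > 2.87) = 0.0039
c) 0.0077 < 0.05, reject H₀

Answer: a) 0.0077, b) 0.0039, c) reject H₀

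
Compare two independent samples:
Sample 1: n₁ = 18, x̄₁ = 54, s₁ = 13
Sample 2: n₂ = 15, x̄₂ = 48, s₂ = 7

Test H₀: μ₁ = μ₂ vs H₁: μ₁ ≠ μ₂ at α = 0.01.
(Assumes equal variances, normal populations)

Pooled variance: s²_p = [17×13² + 14×7²]/(31) = 114.8065
s_p = 10.7148
SE = s_p×√(1/n₁ + 1/n₂) = 10.7148×√(1/18 + 1/15) = 3.7459
t = (x̄₁ - x̄₂)/SE = (54 - 48)/3.7459 = 1.6018
df = 31, t-critical = ±2.744
Decision: fail to reject H₀

Answer: t = 1.6018, fail to reject H₀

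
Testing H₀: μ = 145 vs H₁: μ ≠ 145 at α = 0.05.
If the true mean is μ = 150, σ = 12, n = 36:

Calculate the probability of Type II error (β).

Answer: β ≈ 0.2946

Derivation:
SE = σ/√n = 12/√36 = 2.0000
Critical values: μ₀ ± z_0.025×SE = 145 ± 1.960×2.0000
Acceptance region: (141.0800, 148.9200)
Under H₁ (μ = 150): z_high = (148.9200 - 150)/2.0000 = -0.5400, z_low = (141.0800 - 150)/2.0000 = -4.4600
β = P(not reject | H₁) = Φ(-0.5400) - Φ(-4.4600) ≈ 0.2946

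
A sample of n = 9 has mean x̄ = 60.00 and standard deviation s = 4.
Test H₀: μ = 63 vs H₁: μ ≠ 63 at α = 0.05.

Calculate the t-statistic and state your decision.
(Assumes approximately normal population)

Answer: t = -2.2501, fail to reject H₀

Derivation:
df = n - 1 = 8
SE = s/√n = 4/√9 = 1.3333
t = (x̄ - μ₀)/SE = (60.00 - 63)/1.3333 = -2.2501
Critical value: t_{0.025,8} = ±2.306
p-value ≈ 0.0546
Decision: fail to reject H₀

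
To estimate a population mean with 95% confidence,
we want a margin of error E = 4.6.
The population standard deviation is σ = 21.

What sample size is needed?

z_0.025 = 1.960
n = (z×σ/E)² = (1.960×21/4.6)²
n = 80.0636
Round up: n = 81

Answer: n = 81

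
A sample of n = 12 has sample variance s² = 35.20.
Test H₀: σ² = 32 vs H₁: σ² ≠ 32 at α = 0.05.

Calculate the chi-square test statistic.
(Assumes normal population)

Answer: χ² = 12.1000, fail to reject H₀

Derivation:
df = n - 1 = 11
χ² = (n-1)s²/σ₀² = 11×35.20/32 = 12.1000
Critical values: χ²_{0.975,11} = 3.816, χ²_{0.025,11} = 21.920
Rejection region: χ² < 3.816 or χ² > 21.920
Decision: fail to reject H₀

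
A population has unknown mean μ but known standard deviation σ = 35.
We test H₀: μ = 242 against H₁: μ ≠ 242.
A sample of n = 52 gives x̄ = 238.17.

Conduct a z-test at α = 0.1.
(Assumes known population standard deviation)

Standard error: SE = σ/√n = 35/√52 = 4.8536
z-statistic: z = (x̄ - μ₀)/SE = (238.17 - 242)/4.8536 = -0.7891
Critical value: ±1.645
p-value = 0.4301
Decision: fail to reject H₀

Answer: z = -0.7891, fail to reject H₀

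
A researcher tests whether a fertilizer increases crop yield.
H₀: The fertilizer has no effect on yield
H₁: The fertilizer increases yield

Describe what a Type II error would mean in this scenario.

A Type I error (probability α) occurs when we reject a true H₀.
A Type II error (probability β) occurs when we fail to reject a false H₀.

Answer: Failing to recommend an effective fertilizer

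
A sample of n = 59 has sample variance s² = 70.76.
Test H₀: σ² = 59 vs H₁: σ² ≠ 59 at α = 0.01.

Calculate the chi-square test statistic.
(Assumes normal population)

df = n - 1 = 58
χ² = (n-1)s²/σ₀² = 58×70.76/59 = 69.5607
Critical values: χ²_{0.995,58} = 34.008, χ²_{0.005,58} = 89.477
Rejection region: χ² < 34.008 or χ² > 89.477
Decision: fail to reject H₀

Answer: χ² = 69.5607, fail to reject H₀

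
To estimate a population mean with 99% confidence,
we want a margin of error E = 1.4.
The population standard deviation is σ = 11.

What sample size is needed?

Answer: n = 410

Derivation:
z_0.005 = 2.576
n = (z×σ/E)² = (2.576×11/1.4)²
n = 409.6576
Round up: n = 410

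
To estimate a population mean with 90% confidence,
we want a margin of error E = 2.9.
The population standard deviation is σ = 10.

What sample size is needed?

Answer: n = 33

Derivation:
z_0.05 = 1.645
n = (z×σ/E)² = (1.645×10/2.9)²
n = 32.1763
Round up: n = 33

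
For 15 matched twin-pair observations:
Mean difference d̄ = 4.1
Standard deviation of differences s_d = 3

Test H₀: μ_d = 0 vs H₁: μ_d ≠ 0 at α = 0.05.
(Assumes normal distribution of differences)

Answer: t = 5.2931, reject H₀

Derivation:
df = n - 1 = 14
SE = s_d/√n = 3/√15 = 0.7746
t = d̄/SE = 4.1/0.7746 = 5.2931
Critical value: t_{0.025,14} = ±2.145
p-value ≈ 0.0001
Decision: reject H₀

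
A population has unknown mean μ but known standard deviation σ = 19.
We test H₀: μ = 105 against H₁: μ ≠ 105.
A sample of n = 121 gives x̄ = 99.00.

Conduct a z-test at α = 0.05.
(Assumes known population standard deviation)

Answer: z = -3.4736, reject H₀

Derivation:
Standard error: SE = σ/√n = 19/√121 = 1.7273
z-statistic: z = (x̄ - μ₀)/SE = (99.00 - 105)/1.7273 = -3.4736
Critical value: ±1.960
p-value = 0.0005
Decision: reject H₀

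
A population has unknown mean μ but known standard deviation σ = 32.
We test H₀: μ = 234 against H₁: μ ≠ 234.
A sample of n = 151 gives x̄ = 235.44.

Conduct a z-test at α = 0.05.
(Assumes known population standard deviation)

Answer: z = 0.5530, fail to reject H₀

Derivation:
Standard error: SE = σ/√n = 32/√151 = 2.6041
z-statistic: z = (x̄ - μ₀)/SE = (235.44 - 234)/2.6041 = 0.5530
Critical value: ±1.960
p-value = 0.5803
Decision: fail to reject H₀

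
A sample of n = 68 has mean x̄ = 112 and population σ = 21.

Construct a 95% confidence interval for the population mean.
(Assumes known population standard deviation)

Confidence level: 95%, α = 0.05
z_0.025 = 1.960
SE = σ/√n = 21/√68 = 2.5466
Margin of error = 1.960 × 2.5466 = 4.9913
CI: x̄ ± margin = 112 ± 4.9913
CI: (107.0087, 116.9913)

Answer: (107.0087, 116.9913)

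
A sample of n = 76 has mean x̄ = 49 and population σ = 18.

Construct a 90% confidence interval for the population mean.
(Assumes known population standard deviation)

Confidence level: 90%, α = 0.1
z_0.05 = 1.645
SE = σ/√n = 18/√76 = 2.0647
Margin of error = 1.645 × 2.0647 = 3.3964
CI: x̄ ± margin = 49 ± 3.3964
CI: (45.6036, 52.3964)

Answer: (45.6036, 52.3964)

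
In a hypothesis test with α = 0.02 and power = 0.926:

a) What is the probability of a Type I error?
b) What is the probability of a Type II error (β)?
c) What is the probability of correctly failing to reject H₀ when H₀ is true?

a) Type I error probability = α = 0.02
b) Power = P(reject H₀ | H₁ true) = 1 - β = 0.926, so Type II error probability = β = 1 - Power = 0.074
c) P(fail to reject H₀ | H₀ true) = 1 - α = 0.98

Answer: a) 0.02, b) 0.074, c) 0.98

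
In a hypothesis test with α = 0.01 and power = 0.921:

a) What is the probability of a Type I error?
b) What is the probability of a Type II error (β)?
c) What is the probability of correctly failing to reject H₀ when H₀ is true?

a) Type I error probability = α = 0.01
b) Power = P(reject H₀ | H₁ true) = 1 - β = 0.921, so Type II error probability = β = 1 - Power = 0.079
c) P(fail to reject H₀ | H₀ true) = 1 - α = 0.99

Answer: a) 0.01, b) 0.079, c) 0.99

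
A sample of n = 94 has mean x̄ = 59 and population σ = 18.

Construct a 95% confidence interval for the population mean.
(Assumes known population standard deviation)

Answer: (55.3611, 62.6389)

Derivation:
Confidence level: 95%, α = 0.05
z_0.025 = 1.960
SE = σ/√n = 18/√94 = 1.8566
Margin of error = 1.960 × 1.8566 = 3.6389
CI: x̄ ± margin = 59 ± 3.6389
CI: (55.3611, 62.6389)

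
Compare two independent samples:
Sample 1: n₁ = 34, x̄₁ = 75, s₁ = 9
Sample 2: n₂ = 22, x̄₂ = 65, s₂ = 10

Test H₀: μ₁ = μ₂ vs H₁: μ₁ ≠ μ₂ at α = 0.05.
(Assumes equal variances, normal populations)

Answer: t = 3.8874, reject H₀

Derivation:
Pooled variance: s²_p = [33×9² + 21×10²]/(54) = 88.3889
s_p = 9.4015
SE = s_p×√(1/n₁ + 1/n₂) = 9.4015×√(1/34 + 1/22) = 2.5724
t = (x̄₁ - x̄₂)/SE = (75 - 65)/2.5724 = 3.8874
df = 54, t-critical = ±2.005
Decision: reject H₀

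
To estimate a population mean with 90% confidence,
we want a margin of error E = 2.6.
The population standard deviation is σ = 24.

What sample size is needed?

z_0.05 = 1.645
n = (z×σ/E)² = (1.645×24/2.6)²
n = 230.5725
Round up: n = 231

Answer: n = 231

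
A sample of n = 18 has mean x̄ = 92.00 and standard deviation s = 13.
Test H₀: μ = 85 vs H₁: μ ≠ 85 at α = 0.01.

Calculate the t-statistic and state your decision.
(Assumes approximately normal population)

df = n - 1 = 17
SE = s/√n = 13/√18 = 3.0641
t = (x̄ - μ₀)/SE = (92.00 - 85)/3.0641 = 2.2845
Critical value: t_{0.005,17} = ±2.898
p-value ≈ 0.0355
Decision: fail to reject H₀

Answer: t = 2.2845, fail to reject H₀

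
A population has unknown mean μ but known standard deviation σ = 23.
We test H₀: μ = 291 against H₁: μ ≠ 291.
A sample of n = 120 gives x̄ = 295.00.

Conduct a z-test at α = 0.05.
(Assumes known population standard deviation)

Standard error: SE = σ/√n = 23/√120 = 2.0996
z-statistic: z = (x̄ - μ₀)/SE = (295.00 - 291)/2.0996 = 1.9051
Critical value: ±1.960
p-value = 0.0568
Decision: fail to reject H₀

Answer: z = 1.9051, fail to reject H₀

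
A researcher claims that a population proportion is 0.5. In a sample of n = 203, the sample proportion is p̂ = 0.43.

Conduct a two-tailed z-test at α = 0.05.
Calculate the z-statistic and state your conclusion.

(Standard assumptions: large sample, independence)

H₀: p = 0.5, H₁: p ≠ 0.5
Standard error: SE = √(p₀(1-p₀)/n) = √(0.5×0.5/203) = 0.035093
z-statistic: z = (p̂ - p₀)/SE = (0.43 - 0.5)/0.035093 = -1.9947
Critical value: z_0.025 = ±1.960
p-value = 0.0461
Decision: reject H₀ at α = 0.05

Answer: z = -1.9947, reject H₀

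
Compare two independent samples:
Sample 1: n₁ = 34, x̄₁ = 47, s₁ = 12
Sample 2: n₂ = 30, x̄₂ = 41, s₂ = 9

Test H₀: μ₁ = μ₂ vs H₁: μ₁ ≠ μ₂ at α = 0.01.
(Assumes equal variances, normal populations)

Answer: t = 2.2382, fail to reject H₀

Derivation:
Pooled variance: s²_p = [33×12² + 29×9²]/(62) = 114.5323
s_p = 10.7020
SE = s_p×√(1/n₁ + 1/n₂) = 10.7020×√(1/34 + 1/30) = 2.6807
t = (x̄₁ - x̄₂)/SE = (47 - 41)/2.6807 = 2.2382
df = 62, t-critical = ±2.657
Decision: fail to reject H₀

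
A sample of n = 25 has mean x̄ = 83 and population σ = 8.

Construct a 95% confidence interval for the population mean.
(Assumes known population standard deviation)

Confidence level: 95%, α = 0.05
z_0.025 = 1.960
SE = σ/√n = 8/√25 = 1.6000
Margin of error = 1.960 × 1.6000 = 3.1360
CI: x̄ ± margin = 83 ± 3.1360
CI: (79.8640, 86.1360)

Answer: (79.8640, 86.1360)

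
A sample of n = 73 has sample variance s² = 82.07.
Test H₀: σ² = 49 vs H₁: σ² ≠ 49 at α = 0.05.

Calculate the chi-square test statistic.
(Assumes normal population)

Answer: χ² = 120.5927, reject H₀

Derivation:
df = n - 1 = 72
χ² = (n-1)s²/σ₀² = 72×82.07/49 = 120.5927
Critical values: χ²_{0.975,72} = 50.428, χ²_{0.025,72} = 97.353
Rejection region: χ² < 50.428 or χ² > 97.353
Decision: reject H₀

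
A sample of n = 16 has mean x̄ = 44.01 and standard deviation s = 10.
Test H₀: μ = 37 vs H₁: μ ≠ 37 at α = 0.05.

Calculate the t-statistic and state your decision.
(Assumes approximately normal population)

df = n - 1 = 15
SE = s/√n = 10/√16 = 2.5000
t = (x̄ - μ₀)/SE = (44.01 - 37)/2.5000 = 2.8040
Critical value: t_{0.025,15} = ±2.131
p-value ≈ 0.0134
Decision: reject H₀

Answer: t = 2.8040, reject H₀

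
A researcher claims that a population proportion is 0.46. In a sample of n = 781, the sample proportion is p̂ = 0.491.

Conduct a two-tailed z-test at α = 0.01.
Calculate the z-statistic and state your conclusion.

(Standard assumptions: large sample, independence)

Answer: z = 1.7383, fail to reject H₀

Derivation:
H₀: p = 0.46, H₁: p ≠ 0.46
Standard error: SE = √(p₀(1-p₀)/n) = √(0.46×0.54/781) = 0.017834
z-statistic: z = (p̂ - p₀)/SE = (0.491 - 0.46)/0.017834 = 1.7383
Critical value: z_0.005 = ±2.576
p-value = 0.0822
Decision: fail to reject H₀ at α = 0.01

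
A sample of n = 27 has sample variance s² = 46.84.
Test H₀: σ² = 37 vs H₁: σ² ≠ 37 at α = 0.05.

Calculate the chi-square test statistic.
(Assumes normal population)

Answer: χ² = 32.9146, fail to reject H₀

Derivation:
df = n - 1 = 26
χ² = (n-1)s²/σ₀² = 26×46.84/37 = 32.9146
Critical values: χ²_{0.975,26} = 13.844, χ²_{0.025,26} = 41.923
Rejection region: χ² < 13.844 or χ² > 41.923
Decision: fail to reject H₀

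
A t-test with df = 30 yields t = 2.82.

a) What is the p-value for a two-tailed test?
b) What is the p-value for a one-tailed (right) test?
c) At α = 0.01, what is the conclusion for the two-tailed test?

Answer: a) 0.0084, b) 0.0042, c) reject H₀

Derivation:
Using t-distribution with df = 30:
a) Two-tailed: p = 2×P(T > 2.82) = 0.0084
b) One-tailed: p = P(T > 2.82) = 0.0042
c) 0.0084 < 0.01, reject H₀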